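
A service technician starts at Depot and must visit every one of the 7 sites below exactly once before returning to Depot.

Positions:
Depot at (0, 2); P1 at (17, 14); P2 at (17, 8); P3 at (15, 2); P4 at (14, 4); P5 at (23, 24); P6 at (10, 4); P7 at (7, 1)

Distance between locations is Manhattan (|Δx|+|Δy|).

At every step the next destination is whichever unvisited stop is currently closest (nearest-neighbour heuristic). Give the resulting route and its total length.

96 along Depot → P7 → P6 → P4 → P3 → P2 → P1 → P5 → Depot.

From Depot: distances to unvisited — P7=8, P6=12, P3=15, P4=16, P2=23, P1=29, P5=45. Nearest is P7 (8).
From P7: distances to unvisited — P6=6, P3=9, P4=10, P2=17, P1=23, P5=39. Nearest is P6 (6).
From P6: distances to unvisited — P4=4, P3=7, P2=11, P1=17, P5=33. Nearest is P4 (4).
From P4: distances to unvisited — P3=3, P2=7, P1=13, P5=29. Nearest is P3 (3).
From P3: distances to unvisited — P2=8, P1=14, P5=30. Nearest is P2 (8).
From P2: distances to unvisited — P1=6, P5=22. Nearest is P1 (6).
From P1: distances to unvisited — P5=16. Nearest is P5 (16).
Return P5→Depot: 45.
Total = 8 + 6 + 4 + 3 + 8 + 6 + 16 + 45 = 96.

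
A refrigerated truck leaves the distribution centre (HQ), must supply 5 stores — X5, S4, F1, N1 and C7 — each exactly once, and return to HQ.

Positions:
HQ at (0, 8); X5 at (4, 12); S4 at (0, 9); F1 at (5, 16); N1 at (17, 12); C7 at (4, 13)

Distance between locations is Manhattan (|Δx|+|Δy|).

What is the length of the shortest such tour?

HQ→X5→S4→F1→N1→C7→HQ: 8+7+12+16+14+9 = 66
HQ→X5→S4→F1→C7→N1→HQ: 8+7+12+4+14+21 = 66
HQ→X5→S4→N1→F1→C7→HQ: 8+7+20+16+4+9 = 64
HQ→X5→S4→N1→C7→F1→HQ: 8+7+20+14+4+13 = 66
HQ→X5→S4→C7→F1→N1→HQ: 8+7+8+4+16+21 = 64
HQ→X5→S4→C7→N1→F1→HQ: 8+7+8+14+16+13 = 66
HQ→X5→F1→S4→N1→C7→HQ: 8+5+12+20+14+9 = 68
HQ→X5→F1→S4→C7→N1→HQ: 8+5+12+8+14+21 = 68
HQ→X5→F1→N1→S4→C7→HQ: 8+5+16+20+8+9 = 66
HQ→X5→F1→N1→C7→S4→HQ: 8+5+16+14+8+1 = 52
HQ→X5→F1→C7→S4→N1→HQ: 8+5+4+8+20+21 = 66
HQ→X5→F1→C7→N1→S4→HQ: 8+5+4+14+20+1 = 52
HQ→X5→N1→S4→F1→C7→HQ: 8+13+20+12+4+9 = 66
HQ→X5→N1→S4→C7→F1→HQ: 8+13+20+8+4+13 = 66
… (46 more)
HQ→X5→N1→F1→C7→S4→HQ: 8+13+16+4+8+1 = 50  ← best
The minimum is 50.
One optimal route: HQ → X5 → N1 → F1 → C7 → S4 → HQ (or its reverse).

Minimum total distance: 50.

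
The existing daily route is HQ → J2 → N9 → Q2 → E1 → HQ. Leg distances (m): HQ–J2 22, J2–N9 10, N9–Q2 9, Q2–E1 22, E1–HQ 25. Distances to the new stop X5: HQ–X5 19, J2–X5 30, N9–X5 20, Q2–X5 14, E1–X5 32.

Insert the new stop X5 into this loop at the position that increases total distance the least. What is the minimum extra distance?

Minimum extra distance: 24 m, inserting X5 between Q2 and E1.

Insertion cost between consecutive stops i–j is d(i,X5) + d(X5,j) − d(i,j):
  between HQ and J2: 19 + 30 − 22 = 27
  between J2 and N9: 30 + 20 − 10 = 40
  between N9 and Q2: 20 + 14 − 9 = 25
  between Q2 and E1: 14 + 32 − 22 = 24
  between E1 and HQ: 32 + 19 − 25 = 26
Cheapest insertion is between Q2 and E1, adding 24.
New total = 88 + 24 = 112.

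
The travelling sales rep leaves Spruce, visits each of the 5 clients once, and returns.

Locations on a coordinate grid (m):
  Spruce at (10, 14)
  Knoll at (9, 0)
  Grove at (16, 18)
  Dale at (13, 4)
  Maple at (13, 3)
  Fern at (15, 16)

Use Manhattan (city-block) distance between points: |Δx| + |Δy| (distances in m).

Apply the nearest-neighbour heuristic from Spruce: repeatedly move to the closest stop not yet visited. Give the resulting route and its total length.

Total distance 50 m via the nearest-neighbour route Spruce → Fern → Grove → Dale → Maple → Knoll → Spruce.

At Spruce the remaining stops are Fern 7, Grove 10, Dale 13, Maple 14, Knoll 15; go to Fern.
At Fern the remaining stops are Grove 3, Dale 14, Maple 15, Knoll 22; go to Grove.
At Grove the remaining stops are Dale 17, Maple 18, Knoll 25; go to Dale.
At Dale the remaining stops are Maple 1, Knoll 8; go to Maple.
At Maple the remaining stops are Knoll 7; go to Knoll.
Return Knoll→Spruce: 15.
Total = 7 + 3 + 17 + 1 + 7 + 15 = 50.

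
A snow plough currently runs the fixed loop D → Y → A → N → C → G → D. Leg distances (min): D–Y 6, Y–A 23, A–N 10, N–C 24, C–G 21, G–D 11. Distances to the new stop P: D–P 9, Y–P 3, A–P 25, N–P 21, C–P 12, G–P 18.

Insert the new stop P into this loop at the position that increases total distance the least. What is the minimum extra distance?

Insertion cost between consecutive stops i–j is d(i,P) + d(P,j) − d(i,j):
  between D and Y: 9 + 3 − 6 = 6
  between Y and A: 3 + 25 − 23 = 5
  between A and N: 25 + 21 − 10 = 36
  between N and C: 21 + 12 − 24 = 9
  between C and G: 12 + 18 − 21 = 9
  between G and D: 18 + 9 − 11 = 16
Cheapest insertion is between Y and A, adding 5.
New total = 95 + 5 = 100.

+5 min — insert P between Y and A.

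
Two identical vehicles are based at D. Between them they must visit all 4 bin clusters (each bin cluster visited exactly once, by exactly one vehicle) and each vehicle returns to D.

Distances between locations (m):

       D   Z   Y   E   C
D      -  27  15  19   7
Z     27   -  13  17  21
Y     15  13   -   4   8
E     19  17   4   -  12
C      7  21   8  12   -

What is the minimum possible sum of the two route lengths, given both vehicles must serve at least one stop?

Check every non-empty split of the stops between the two vehicles; for each half take its own optimal tour:
  {Z} + {Y, E, C}: 54 + 38 = 92
  {Y} + {Z, E, C}: 30 + 63 = 93
  {Z, Y} + {E, C}: 55 + 38 = 93
  {E} + {Z, Y, C}: 38 + 55 = 93
  {Z, E} + {Y, C}: 63 + 30 = 93
  {Y, E} + {Z, C}: 38 + 55 = 93
  … (7 splits in total)
  {Z, Y, E} + {C}: 63 + 14 = 77  ← best
Best: vehicle 1 D → Z → Y → E → D = 63; vehicle 2 D → C → D = 14; combined 77.

77 m — the smallest possible combined total.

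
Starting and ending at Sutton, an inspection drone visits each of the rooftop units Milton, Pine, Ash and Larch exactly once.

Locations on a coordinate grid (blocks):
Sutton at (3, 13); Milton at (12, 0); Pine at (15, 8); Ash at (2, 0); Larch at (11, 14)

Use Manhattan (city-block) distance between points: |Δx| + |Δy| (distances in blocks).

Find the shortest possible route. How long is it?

There are 12 distinct closed tours to check (reversals are equivalent).
Sutton - Milton - Pine - Ash - Larch - Sutton: 22+11+21+23+9 = 86
Sutton - Milton - Pine - Larch - Ash - Sutton: 22+11+10+23+14 = 80
Sutton - Milton - Ash - Pine - Larch - Sutton: 22+10+21+10+9 = 72
Sutton - Milton - Ash - Larch - Pine - Sutton: 22+10+23+10+17 = 82
Sutton - Milton - Larch - Pine - Ash - Sutton: 22+15+10+21+14 = 82
Sutton - Milton - Larch - Ash - Pine - Sutton: 22+15+23+21+17 = 98
Sutton - Pine - Milton - Ash - Larch - Sutton: 17+11+10+23+9 = 70
Sutton - Pine - Milton - Larch - Ash - Sutton: 17+11+15+23+14 = 80
Sutton - Pine - Ash - Milton - Larch - Sutton: 17+21+10+15+9 = 72
Sutton - Pine - Larch - Milton - Ash - Sutton: 17+10+15+10+14 = 66
Sutton - Ash - Milton - Pine - Larch - Sutton: 14+10+11+10+9 = 54
Sutton - Ash - Pine - Milton - Larch - Sutton: 14+21+11+15+9 = 70
The minimum is 54.
One optimal route: Sutton → Ash → Milton → Pine → Larch → Sutton (or its reverse).

Shortest round trip = 54 blocks.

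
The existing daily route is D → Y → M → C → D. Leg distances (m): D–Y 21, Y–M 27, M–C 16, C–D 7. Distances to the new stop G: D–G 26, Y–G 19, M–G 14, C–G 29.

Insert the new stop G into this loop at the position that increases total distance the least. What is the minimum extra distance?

+6 m — insert G between Y and M.

Insertion cost between consecutive stops i–j is d(i,G) + d(G,j) − d(i,j):
  between D and Y: 26 + 19 − 21 = 24
  between Y and M: 19 + 14 − 27 = 6
  between M and C: 14 + 29 − 16 = 27
  between C and D: 29 + 26 − 7 = 48
Cheapest insertion is between Y and M, adding 6.
New total = 71 + 6 = 77.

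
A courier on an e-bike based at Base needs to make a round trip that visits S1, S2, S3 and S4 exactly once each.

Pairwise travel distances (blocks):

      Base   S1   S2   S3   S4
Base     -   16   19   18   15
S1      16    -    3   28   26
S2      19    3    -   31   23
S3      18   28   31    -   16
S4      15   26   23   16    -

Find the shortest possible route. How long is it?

There are 12 distinct closed tours to check (reversals are equivalent).
Base → S1 → S2 → S3 → S4 → Base: 16+3+31+16+15 = 81
Base → S1 → S2 → S4 → S3 → Base: 16+3+23+16+18 = 76
Base → S1 → S3 → S2 → S4 → Base: 16+28+31+23+15 = 113
Base → S1 → S3 → S4 → S2 → Base: 16+28+16+23+19 = 102
Base → S1 → S4 → S2 → S3 → Base: 16+26+23+31+18 = 114
Base → S1 → S4 → S3 → S2 → Base: 16+26+16+31+19 = 108
Base → S2 → S1 → S3 → S4 → Base: 19+3+28+16+15 = 81
Base → S2 → S1 → S4 → S3 → Base: 19+3+26+16+18 = 82
Base → S2 → S3 → S1 → S4 → Base: 19+31+28+26+15 = 119
Base → S2 → S4 → S1 → S3 → Base: 19+23+26+28+18 = 114
Base → S3 → S1 → S2 → S4 → Base: 18+28+3+23+15 = 87
Base → S3 → S2 → S1 → S4 → Base: 18+31+3+26+15 = 93
The minimum is 76.
One optimal route: Base → S1 → S2 → S4 → S3 → Base (or its reverse).

Shortest round trip = 76 blocks.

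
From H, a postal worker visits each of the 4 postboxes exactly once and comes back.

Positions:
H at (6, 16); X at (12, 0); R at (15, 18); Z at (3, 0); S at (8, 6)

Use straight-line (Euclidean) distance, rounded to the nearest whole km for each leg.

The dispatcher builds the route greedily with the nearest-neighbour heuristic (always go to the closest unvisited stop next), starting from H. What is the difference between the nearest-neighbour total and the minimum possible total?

H: R=9, S=10, Z=16, X=17 ⇒ R
R: S=14, X=18, Z=22 ⇒ S
S: X=7, Z=8 ⇒ X
X: Z=9 ⇒ Z
NN route H → R → S → X → Z → H costs 55.
Optimal: H → R → X → Z → S → H costs 54 (by enumerating all 12 distinct tours).
Excess = 55 − 54 = 1.

Excess over optimum: 1 km.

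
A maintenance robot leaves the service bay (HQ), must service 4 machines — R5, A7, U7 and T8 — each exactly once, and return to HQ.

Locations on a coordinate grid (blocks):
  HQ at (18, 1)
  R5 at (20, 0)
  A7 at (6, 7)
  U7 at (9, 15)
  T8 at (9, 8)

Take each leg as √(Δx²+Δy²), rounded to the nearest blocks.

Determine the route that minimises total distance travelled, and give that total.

HQ-R5-A7-U7-T8-HQ: 2+16+9+7+11 = 45
HQ-R5-A7-T8-U7-HQ: 2+16+3+7+17 = 45
HQ-R5-U7-A7-T8-HQ: 2+19+9+3+11 = 44
HQ-R5-U7-T8-A7-HQ: 2+19+7+3+13 = 44
HQ-R5-T8-A7-U7-HQ: 2+14+3+9+17 = 45
HQ-R5-T8-U7-A7-HQ: 2+14+7+9+13 = 45
HQ-A7-R5-U7-T8-HQ: 13+16+19+7+11 = 66
HQ-A7-R5-T8-U7-HQ: 13+16+14+7+17 = 67
HQ-A7-U7-R5-T8-HQ: 13+9+19+14+11 = 66
HQ-A7-T8-R5-U7-HQ: 13+3+14+19+17 = 66
HQ-U7-R5-A7-T8-HQ: 17+19+16+3+11 = 66
HQ-U7-A7-R5-T8-HQ: 17+9+16+14+11 = 67
The minimum is 44.
One optimal route: HQ → R5 → U7 → A7 → T8 → HQ (or its reverse).

44 blocks — the shortest possible round trip.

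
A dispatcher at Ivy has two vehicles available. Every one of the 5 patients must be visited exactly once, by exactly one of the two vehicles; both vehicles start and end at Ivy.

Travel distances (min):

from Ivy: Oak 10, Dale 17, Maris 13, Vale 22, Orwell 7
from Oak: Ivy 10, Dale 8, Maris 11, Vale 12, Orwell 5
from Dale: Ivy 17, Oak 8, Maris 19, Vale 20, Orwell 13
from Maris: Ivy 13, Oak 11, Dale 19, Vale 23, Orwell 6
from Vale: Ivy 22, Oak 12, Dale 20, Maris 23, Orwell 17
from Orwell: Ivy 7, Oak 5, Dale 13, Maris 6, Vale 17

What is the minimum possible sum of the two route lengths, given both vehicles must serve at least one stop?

Check every non-empty split of the stops between the two vehicles; for each half take its own optimal tour:
  {Oak} + {Dale, Maris, Vale, Orwell}: 20 + 73 = 93
  {Dale} + {Oak, Maris, Vale, Orwell}: 34 + 58 = 92
  {Oak, Dale} + {Maris, Vale, Orwell}: 35 + 58 = 93
  {Maris} + {Oak, Dale, Vale, Orwell}: 26 + 61 = 87
  {Oak, Maris} + {Dale, Vale, Orwell}: 34 + 61 = 95
  {Dale, Maris} + {Oak, Vale, Orwell}: 49 + 46 = 95
  … (15 splits in total)
  {Oak, Dale, Vale} + {Maris, Orwell}: 59 + 26 = 85  ← best
Best: vehicle 1 Ivy → Oak → Vale → Dale → Ivy = 59; vehicle 2 Ivy → Maris → Orwell → Ivy = 26; combined 85.

85 min — the smallest possible combined total.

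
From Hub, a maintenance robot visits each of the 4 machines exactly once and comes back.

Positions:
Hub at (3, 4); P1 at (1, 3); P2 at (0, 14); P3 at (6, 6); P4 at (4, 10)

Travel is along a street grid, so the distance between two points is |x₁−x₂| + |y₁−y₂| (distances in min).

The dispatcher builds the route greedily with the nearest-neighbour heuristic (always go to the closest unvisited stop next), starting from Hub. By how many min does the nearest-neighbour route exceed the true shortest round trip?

Excess over optimum: 4 min.

From Hub: P1=3, P3=5, P4=7, P2=13 → choose P1 (3).
From P1: P3=8, P4=10, P2=12 → choose P3 (8).
From P3: P4=6, P2=14 → choose P4 (6).
From P4: P2=8 → choose P2 (8).
NN route Hub → P1 → P3 → P4 → P2 → Hub costs 38.
Optimal: Hub → P1 → P2 → P4 → P3 → Hub costs 34 (by enumerating all 12 distinct tours).
Excess = 38 − 34 = 4.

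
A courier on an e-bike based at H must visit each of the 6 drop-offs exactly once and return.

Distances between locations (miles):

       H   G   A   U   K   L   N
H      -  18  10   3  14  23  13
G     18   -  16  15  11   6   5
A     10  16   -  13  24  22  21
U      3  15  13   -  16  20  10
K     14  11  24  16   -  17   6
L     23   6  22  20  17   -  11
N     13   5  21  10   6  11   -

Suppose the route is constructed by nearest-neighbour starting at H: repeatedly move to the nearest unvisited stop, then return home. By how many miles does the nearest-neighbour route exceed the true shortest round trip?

H: U=3, A=10, N=13, K=14, G=18, L=23 ⇒ U
U: N=10, A=13, G=15, K=16, L=20 ⇒ N
N: G=5, K=6, L=11, A=21 ⇒ G
G: L=6, K=11, A=16 ⇒ L
L: K=17, A=22 ⇒ K
K: A=24 ⇒ A
NN route H → U → N → G → L → K → A → H costs 75.
Optimal: H → A → G → L → K → N → U → H costs 68 (by enumerating all 360 distinct tours).
Excess = 75 − 68 = 7.

Excess over optimum: 7 miles.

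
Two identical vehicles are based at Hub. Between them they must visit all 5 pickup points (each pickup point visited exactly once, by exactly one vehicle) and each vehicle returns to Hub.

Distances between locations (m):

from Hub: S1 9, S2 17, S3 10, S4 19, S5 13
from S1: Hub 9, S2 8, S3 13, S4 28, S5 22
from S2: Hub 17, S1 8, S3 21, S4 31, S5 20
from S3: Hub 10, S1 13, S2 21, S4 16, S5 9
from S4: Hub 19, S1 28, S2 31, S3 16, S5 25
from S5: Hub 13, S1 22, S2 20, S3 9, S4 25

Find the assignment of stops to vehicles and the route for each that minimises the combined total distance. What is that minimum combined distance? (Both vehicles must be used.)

91 m — the smallest possible combined total.

Check every non-empty split of the stops between the two vehicles; for each half take its own optimal tour:
  {S1} + {S2, S3, S4, S5}: 18 + 81 = 99
  {S2} + {S1, S3, S4, S5}: 34 + 75 = 109
  {S1, S2} + {S3, S4, S5}: 34 + 57 = 91
  {S3} + {S1, S2, S4, S5}: 20 + 81 = 101
  {S1, S3} + {S2, S4, S5}: 32 + 81 = 113
  {S2, S3} + {S1, S4, S5}: 48 + 75 = 123
  … (15 splits in total)
Best: vehicle 1 Hub → S1 → S2 → Hub = 34; vehicle 2 Hub → S4 → S3 → S5 → Hub = 57; combined 91.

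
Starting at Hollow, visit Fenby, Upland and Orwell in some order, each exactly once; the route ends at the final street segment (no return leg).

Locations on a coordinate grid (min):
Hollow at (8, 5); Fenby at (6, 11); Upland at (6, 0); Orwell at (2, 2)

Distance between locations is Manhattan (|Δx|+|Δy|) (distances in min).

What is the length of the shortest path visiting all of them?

25 min — the minimum one-way total.

There are 3! = 6 possible orderings.
Hollow - Fenby - Upland - Orwell: 8+11+6 = 25
Hollow - Fenby - Orwell - Upland: 8+13+6 = 27
Hollow - Upland - Fenby - Orwell: 7+11+13 = 31
Hollow - Upland - Orwell - Fenby: 7+6+13 = 26
Hollow - Orwell - Fenby - Upland: 9+13+11 = 33
Hollow - Orwell - Upland - Fenby: 9+6+11 = 26
The minimum is 25.
One shortest path: Hollow → Fenby → Upland → Orwell.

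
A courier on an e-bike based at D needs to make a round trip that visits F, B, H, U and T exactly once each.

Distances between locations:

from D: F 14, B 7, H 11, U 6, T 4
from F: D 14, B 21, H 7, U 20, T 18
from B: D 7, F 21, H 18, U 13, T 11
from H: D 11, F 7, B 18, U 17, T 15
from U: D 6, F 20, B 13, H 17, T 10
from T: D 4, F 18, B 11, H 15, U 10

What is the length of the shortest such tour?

D → F → B → H → U → T → D: 14+21+18+17+10+4 = 84
D → F → B → H → T → U → D: 14+21+18+15+10+6 = 84
D → F → B → U → H → T → D: 14+21+13+17+15+4 = 84
D → F → B → U → T → H → D: 14+21+13+10+15+11 = 84
D → F → B → T → H → U → D: 14+21+11+15+17+6 = 84
D → F → B → T → U → H → D: 14+21+11+10+17+11 = 84
D → F → H → B → U → T → D: 14+7+18+13+10+4 = 66
D → F → H → B → T → U → D: 14+7+18+11+10+6 = 66
D → F → H → U → B → T → D: 14+7+17+13+11+4 = 66
D → F → H → U → T → B → D: 14+7+17+10+11+7 = 66
D → F → H → T → B → U → D: 14+7+15+11+13+6 = 66
D → F → H → T → U → B → D: 14+7+15+10+13+7 = 66
D → F → U → B → H → T → D: 14+20+13+18+15+4 = 84
D → F → U → B → T → H → D: 14+20+13+11+15+11 = 84
… (46 more)
The minimum is 66.
One optimal route: D → F → H → B → U → T → D (or its reverse).

Minimum total distance: 66.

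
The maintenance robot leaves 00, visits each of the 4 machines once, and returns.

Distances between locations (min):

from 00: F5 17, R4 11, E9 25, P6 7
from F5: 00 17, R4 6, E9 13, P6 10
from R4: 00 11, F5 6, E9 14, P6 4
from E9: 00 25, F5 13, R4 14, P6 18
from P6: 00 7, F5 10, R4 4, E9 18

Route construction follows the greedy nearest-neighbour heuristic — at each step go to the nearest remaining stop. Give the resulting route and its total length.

Total distance 55 min via the nearest-neighbour route 00 → P6 → R4 → F5 → E9 → 00.

From 00: distances to unvisited — P6=7, R4=11, F5=17, E9=25. Nearest is P6 (7).
From P6: distances to unvisited — R4=4, F5=10, E9=18. Nearest is R4 (4).
From R4: distances to unvisited — F5=6, E9=14. Nearest is F5 (6).
From F5: distances to unvisited — E9=13. Nearest is E9 (13).
Return E9→00: 25.
Total = 7 + 4 + 6 + 13 + 25 = 55.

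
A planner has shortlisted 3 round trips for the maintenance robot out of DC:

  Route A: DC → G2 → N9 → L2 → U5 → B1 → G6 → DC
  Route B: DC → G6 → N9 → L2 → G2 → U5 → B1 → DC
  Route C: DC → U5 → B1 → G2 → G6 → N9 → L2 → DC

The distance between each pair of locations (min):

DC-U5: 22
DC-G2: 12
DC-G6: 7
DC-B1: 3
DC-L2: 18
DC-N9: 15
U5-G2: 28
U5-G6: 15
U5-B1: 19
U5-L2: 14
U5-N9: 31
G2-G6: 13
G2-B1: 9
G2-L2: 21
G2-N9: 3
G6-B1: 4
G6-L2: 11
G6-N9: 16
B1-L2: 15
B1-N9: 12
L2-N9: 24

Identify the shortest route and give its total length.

Route A: 12 + 3 + 24 + 14 + 19 + 4 + 7 = 83
Route B: 7 + 16 + 24 + 21 + 28 + 19 + 3 = 118
Route C: 22 + 19 + 9 + 13 + 16 + 24 + 18 = 121

Shortest is Route A, total 83 min.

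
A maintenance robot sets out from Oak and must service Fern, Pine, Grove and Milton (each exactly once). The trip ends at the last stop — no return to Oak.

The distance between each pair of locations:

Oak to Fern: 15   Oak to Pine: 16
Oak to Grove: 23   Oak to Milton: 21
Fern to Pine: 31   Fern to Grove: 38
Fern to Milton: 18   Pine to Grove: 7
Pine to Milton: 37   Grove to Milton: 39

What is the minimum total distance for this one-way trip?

There are 4! = 24 possible orderings.
Oak → Fern → Pine → Grove → Milton: 15+31+7+39 = 92
Oak → Fern → Pine → Milton → Grove: 15+31+37+39 = 122
Oak → Fern → Grove → Pine → Milton: 15+38+7+37 = 97
Oak → Fern → Grove → Milton → Pine: 15+38+39+37 = 129
Oak → Fern → Milton → Pine → Grove: 15+18+37+7 = 77
Oak → Fern → Milton → Grove → Pine: 15+18+39+7 = 79
Oak → Pine → Fern → Grove → Milton: 16+31+38+39 = 124
Oak → Pine → Fern → Milton → Grove: 16+31+18+39 = 104
Oak → Pine → Grove → Fern → Milton: 16+7+38+18 = 79
Oak → Pine → Grove → Milton → Fern: 16+7+39+18 = 80
Oak → Pine → Milton → Fern → Grove: 16+37+18+38 = 109
Oak → Pine → Milton → Grove → Fern: 16+37+39+38 = 130
Oak → Grove → Fern → Pine → Milton: 23+38+31+37 = 129
Oak → Grove → Fern → Milton → Pine: 23+38+18+37 = 116
… (10 more)
The minimum is 77.
One shortest path: Oak → Fern → Milton → Pine → Grove.

Minimum one-way distance = 77.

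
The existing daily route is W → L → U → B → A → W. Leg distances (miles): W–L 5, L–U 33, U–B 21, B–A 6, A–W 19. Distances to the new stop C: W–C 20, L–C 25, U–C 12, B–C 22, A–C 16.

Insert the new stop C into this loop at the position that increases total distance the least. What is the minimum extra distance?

+4 miles — insert C between L and U.

Insertion cost between consecutive stops i–j is d(i,C) + d(C,j) − d(i,j):
  between W and L: 20 + 25 − 5 = 40
  between L and U: 25 + 12 − 33 = 4
  between U and B: 12 + 22 − 21 = 13
  between B and A: 22 + 16 − 6 = 32
  between A and W: 16 + 20 − 19 = 17
Cheapest insertion is between L and U, adding 4.
New total = 84 + 4 = 88.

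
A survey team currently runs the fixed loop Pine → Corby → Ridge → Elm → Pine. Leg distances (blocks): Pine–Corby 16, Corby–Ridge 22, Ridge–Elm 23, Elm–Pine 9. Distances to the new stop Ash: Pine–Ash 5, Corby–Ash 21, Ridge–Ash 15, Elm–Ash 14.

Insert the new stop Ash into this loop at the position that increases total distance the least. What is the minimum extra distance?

Insertion cost between consecutive stops i–j is d(i,Ash) + d(Ash,j) − d(i,j):
  between Pine and Corby: 5 + 21 − 16 = 10
  between Corby and Ridge: 21 + 15 − 22 = 14
  between Ridge and Elm: 15 + 14 − 23 = 6
  between Elm and Pine: 14 + 5 − 9 = 10
Cheapest insertion is between Ridge and Elm, adding 6.
New total = 70 + 6 = 76.

+6 blocks — insert Ash between Ridge and Elm.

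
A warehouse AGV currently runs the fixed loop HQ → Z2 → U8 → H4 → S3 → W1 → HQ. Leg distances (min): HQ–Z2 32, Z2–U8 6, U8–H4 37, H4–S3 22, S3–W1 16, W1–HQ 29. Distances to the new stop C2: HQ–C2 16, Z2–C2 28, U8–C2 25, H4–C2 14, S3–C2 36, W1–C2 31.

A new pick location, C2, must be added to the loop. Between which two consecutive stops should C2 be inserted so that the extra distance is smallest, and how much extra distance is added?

Insertion cost between consecutive stops i–j is d(i,C2) + d(C2,j) − d(i,j):
  between HQ and Z2: 16 + 28 − 32 = 12
  between Z2 and U8: 28 + 25 − 6 = 47
  between U8 and H4: 25 + 14 − 37 = 2
  between H4 and S3: 14 + 36 − 22 = 28
  between S3 and W1: 36 + 31 − 16 = 51
  between W1 and HQ: 31 + 16 − 29 = 18
Cheapest insertion is between U8 and H4, adding 2.
New total = 142 + 2 = 144.

+2 min — insert C2 between U8 and H4.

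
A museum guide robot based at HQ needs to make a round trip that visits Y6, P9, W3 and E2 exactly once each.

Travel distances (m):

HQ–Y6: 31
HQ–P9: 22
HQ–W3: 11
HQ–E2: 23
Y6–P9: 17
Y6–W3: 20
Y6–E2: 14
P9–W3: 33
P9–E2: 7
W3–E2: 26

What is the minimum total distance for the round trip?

HQ→Y6→P9→W3→E2→HQ: 31+17+33+26+23 = 130
HQ→Y6→P9→E2→W3→HQ: 31+17+7+26+11 = 92
HQ→Y6→W3→P9→E2→HQ: 31+20+33+7+23 = 114
HQ→Y6→W3→E2→P9→HQ: 31+20+26+7+22 = 106
HQ→Y6→E2→P9→W3→HQ: 31+14+7+33+11 = 96
HQ→Y6→E2→W3→P9→HQ: 31+14+26+33+22 = 126
HQ→P9→Y6→W3→E2→HQ: 22+17+20+26+23 = 108
HQ→P9→Y6→E2→W3→HQ: 22+17+14+26+11 = 90
HQ→P9→W3→Y6→E2→HQ: 22+33+20+14+23 = 112
HQ→P9→E2→Y6→W3→HQ: 22+7+14+20+11 = 74
HQ→W3→Y6→P9→E2→HQ: 11+20+17+7+23 = 78
HQ→W3→P9→Y6→E2→HQ: 11+33+17+14+23 = 98
The minimum is 74.
One optimal route: HQ → P9 → E2 → Y6 → W3 → HQ (or its reverse).

Minimum total distance: 74 m.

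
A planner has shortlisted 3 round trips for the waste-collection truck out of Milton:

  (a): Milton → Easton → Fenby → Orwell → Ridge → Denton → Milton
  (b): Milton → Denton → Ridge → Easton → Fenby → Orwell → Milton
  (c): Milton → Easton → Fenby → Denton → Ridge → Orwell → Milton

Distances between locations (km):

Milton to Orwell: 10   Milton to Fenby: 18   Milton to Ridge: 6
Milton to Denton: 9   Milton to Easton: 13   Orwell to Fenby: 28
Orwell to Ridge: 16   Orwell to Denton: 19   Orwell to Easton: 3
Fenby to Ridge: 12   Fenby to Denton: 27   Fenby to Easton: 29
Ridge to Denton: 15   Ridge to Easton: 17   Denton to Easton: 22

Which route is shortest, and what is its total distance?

(a): 13 + 29 + 28 + 16 + 15 + 9 = 110
(b): 9 + 15 + 17 + 29 + 28 + 10 = 108
(c): 13 + 29 + 27 + 15 + 16 + 10 = 110

Shortest is (b), total 108 km.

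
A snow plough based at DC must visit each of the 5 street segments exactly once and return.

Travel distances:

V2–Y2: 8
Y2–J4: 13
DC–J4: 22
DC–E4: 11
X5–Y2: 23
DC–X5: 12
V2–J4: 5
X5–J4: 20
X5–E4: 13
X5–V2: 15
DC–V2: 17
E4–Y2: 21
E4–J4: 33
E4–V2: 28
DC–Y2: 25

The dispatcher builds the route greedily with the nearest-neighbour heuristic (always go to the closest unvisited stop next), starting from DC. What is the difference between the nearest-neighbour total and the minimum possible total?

5 longer than the optimal tour.

From DC: E4=11, X5=12, V2=17, J4=22, Y2=25 → choose E4 (11).
From E4: X5=13, Y2=21, V2=28, J4=33 → choose X5 (13).
From X5: V2=15, J4=20, Y2=23 → choose V2 (15).
From V2: J4=5, Y2=8 → choose J4 (5).
From J4: Y2=13 → choose Y2 (13).
NN route DC → E4 → X5 → V2 → J4 → Y2 → DC costs 82.
Optimal: DC → X5 → V2 → J4 → Y2 → E4 → DC costs 77 (by enumerating all 60 distinct tours).
Excess = 82 − 77 = 5.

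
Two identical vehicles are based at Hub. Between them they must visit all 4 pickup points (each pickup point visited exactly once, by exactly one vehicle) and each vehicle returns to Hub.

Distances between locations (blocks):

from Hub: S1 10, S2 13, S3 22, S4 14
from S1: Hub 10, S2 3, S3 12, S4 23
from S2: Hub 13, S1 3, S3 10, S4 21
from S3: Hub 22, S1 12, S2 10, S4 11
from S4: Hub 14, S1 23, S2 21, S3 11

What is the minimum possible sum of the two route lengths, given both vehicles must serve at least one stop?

There are 2^3 − 1 = 7 ways to divide the 4 stops into two non-empty groups. For each, the best each vehicle can do is its own shortest tour through its group:
  {S1} + {S2, S3, S4}: 20 + 48 = 68
  {S2} + {S1, S3, S4}: 26 + 47 = 73
  {S1, S2} + {S3, S4}: 26 + 47 = 73
  {S3} + {S1, S2, S4}: 44 + 48 = 92
  {S1, S3} + {S2, S4}: 44 + 48 = 92
  {S2, S3} + {S1, S4}: 45 + 47 = 92
  … (7 splits in total)
Best: vehicle 1 Hub → S1 → Hub = 20; vehicle 2 Hub → S2 → S3 → S4 → Hub = 48; combined 68.

Minimum combined distance: 68 blocks.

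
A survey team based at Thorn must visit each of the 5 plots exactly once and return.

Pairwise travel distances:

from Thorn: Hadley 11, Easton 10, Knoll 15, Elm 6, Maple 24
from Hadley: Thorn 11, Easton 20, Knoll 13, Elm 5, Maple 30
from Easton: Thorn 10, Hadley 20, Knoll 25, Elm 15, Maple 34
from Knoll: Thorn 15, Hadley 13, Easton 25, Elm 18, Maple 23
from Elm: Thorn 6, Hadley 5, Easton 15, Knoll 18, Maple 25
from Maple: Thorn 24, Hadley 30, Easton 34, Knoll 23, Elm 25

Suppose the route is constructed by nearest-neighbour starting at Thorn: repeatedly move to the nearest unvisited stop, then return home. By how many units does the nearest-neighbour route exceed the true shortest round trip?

From Thorn: Elm=6, Easton=10, Hadley=11, Knoll=15, Maple=24 → choose Elm (6).
From Elm: Hadley=5, Easton=15, Knoll=18, Maple=25 → choose Hadley (5).
From Hadley: Knoll=13, Easton=20, Maple=30 → choose Knoll (13).
From Knoll: Maple=23, Easton=25 → choose Maple (23).
From Maple: Easton=34 → choose Easton (34).
NN route Thorn → Elm → Hadley → Knoll → Maple → Easton → Thorn costs 91.
Optimal: Thorn → Easton → Elm → Hadley → Knoll → Maple → Thorn costs 90 (by enumerating all 60 distinct tours).
Excess = 91 − 90 = 1.

1 longer than the optimal tour.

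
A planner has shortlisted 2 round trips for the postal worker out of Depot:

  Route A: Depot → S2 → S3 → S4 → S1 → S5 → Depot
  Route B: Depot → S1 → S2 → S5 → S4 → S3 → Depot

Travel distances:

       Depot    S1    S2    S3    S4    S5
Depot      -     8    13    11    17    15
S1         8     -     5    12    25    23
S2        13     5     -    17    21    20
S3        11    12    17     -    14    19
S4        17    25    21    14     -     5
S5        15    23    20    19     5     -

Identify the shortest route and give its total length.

63 — Route B is the shortest.

Route A: 13 + 17 + 14 + 25 + 23 + 15 = 107
Route B: 8 + 5 + 20 + 5 + 14 + 11 = 63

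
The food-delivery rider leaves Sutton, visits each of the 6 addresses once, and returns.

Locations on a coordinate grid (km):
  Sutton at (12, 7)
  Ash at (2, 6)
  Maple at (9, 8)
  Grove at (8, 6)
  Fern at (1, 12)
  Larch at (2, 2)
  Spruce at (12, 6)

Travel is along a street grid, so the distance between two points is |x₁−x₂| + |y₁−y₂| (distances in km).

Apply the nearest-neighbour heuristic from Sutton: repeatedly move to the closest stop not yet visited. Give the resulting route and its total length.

From Sutton: distances to unvisited — Spruce=1, Maple=4, Grove=5, Ash=11, Larch=15, Fern=16. Nearest is Spruce (1).
From Spruce: distances to unvisited — Grove=4, Maple=5, Ash=10, Larch=14, Fern=17. Nearest is Grove (4).
From Grove: distances to unvisited — Maple=3, Ash=6, Larch=10, Fern=13. Nearest is Maple (3).
From Maple: distances to unvisited — Ash=9, Fern=12, Larch=13. Nearest is Ash (9).
From Ash: distances to unvisited — Larch=4, Fern=7. Nearest is Larch (4).
From Larch: distances to unvisited — Fern=11. Nearest is Fern (11).
Return Fern→Sutton: 16.
Total = 1 + 4 + 3 + 9 + 4 + 11 + 16 = 48.

Nearest-neighbour total = 48 km; route Sutton → Spruce → Grove → Maple → Ash → Larch → Fern → Sutton.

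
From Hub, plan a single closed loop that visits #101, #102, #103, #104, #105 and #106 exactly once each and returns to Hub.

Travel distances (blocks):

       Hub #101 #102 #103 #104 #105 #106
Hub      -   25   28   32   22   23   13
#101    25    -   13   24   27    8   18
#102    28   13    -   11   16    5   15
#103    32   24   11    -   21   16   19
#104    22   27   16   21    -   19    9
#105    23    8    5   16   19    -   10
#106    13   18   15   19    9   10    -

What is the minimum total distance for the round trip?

With 6 stops there are 6!/2 = 360 distinct round trips (a route and its reverse cost the same).
Hub→#101→#102→#103→#104→#105→#106→Hub: 25+13+11+21+19+10+13 = 112
Hub→#101→#102→#103→#104→#106→#105→Hub: 25+13+11+21+9+10+23 = 112
Hub→#101→#102→#103→#105→#104→#106→Hub: 25+13+11+16+19+9+13 = 106
Hub→#101→#102→#103→#105→#106→#104→Hub: 25+13+11+16+10+9+22 = 106
Hub→#101→#102→#103→#106→#104→#105→Hub: 25+13+11+19+9+19+23 = 119
Hub→#101→#102→#103→#106→#105→#104→Hub: 25+13+11+19+10+19+22 = 119
Hub→#101→#102→#104→#103→#105→#106→Hub: 25+13+16+21+16+10+13 = 114
Hub→#101→#102→#104→#103→#106→#105→Hub: 25+13+16+21+19+10+23 = 127
… (352 more)
Hub→#101→#105→#102→#103→#104→#106→Hub: 25+8+5+11+21+9+13 = 92  ← best
The minimum is 92.
One optimal route: Hub → #101 → #105 → #102 → #103 → #104 → #106 → Hub (or its reverse).

Shortest round trip = 92 blocks.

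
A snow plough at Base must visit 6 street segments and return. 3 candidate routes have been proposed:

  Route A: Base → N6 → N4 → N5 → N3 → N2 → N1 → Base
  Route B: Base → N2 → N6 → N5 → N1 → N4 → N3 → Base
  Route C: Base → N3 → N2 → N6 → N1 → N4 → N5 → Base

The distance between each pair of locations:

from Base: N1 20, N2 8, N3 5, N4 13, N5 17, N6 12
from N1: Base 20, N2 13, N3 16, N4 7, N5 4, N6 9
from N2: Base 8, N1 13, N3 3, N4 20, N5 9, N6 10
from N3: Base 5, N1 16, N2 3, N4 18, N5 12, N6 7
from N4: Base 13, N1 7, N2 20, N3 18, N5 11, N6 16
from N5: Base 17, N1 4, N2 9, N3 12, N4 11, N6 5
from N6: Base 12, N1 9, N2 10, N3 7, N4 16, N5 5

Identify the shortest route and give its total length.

Route A: 12 + 16 + 11 + 12 + 3 + 13 + 20 = 87
Route B: 8 + 10 + 5 + 4 + 7 + 18 + 5 = 57
Route C: 5 + 3 + 10 + 9 + 7 + 11 + 17 = 62

Shortest is Route B, total 57.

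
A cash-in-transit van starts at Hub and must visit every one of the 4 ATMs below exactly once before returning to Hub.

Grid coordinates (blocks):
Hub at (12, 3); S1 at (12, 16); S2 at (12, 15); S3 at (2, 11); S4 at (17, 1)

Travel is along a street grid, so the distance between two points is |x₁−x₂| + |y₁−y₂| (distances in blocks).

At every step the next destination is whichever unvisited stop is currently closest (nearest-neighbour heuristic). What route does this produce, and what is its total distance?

60 blocks along Hub → S4 → S2 → S1 → S3 → Hub.

From Hub: distances to unvisited — S4=7, S2=12, S1=13, S3=18. Nearest is S4 (7).
From S4: distances to unvisited — S2=19, S1=20, S3=25. Nearest is S2 (19).
From S2: distances to unvisited — S1=1, S3=14. Nearest is S1 (1).
From S1: distances to unvisited — S3=15. Nearest is S3 (15).
Return S3→Hub: 18.
Total = 7 + 19 + 1 + 15 + 18 = 60.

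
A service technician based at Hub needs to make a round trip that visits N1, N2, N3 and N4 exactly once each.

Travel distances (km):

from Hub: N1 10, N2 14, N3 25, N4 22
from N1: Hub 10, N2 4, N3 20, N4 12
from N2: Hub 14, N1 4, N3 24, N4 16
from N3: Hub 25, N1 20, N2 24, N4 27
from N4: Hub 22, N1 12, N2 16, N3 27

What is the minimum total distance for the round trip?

Hub - N1 - N2 - N3 - N4 - Hub: 10+4+24+27+22 = 87
Hub - N1 - N2 - N4 - N3 - Hub: 10+4+16+27+25 = 82
Hub - N1 - N3 - N2 - N4 - Hub: 10+20+24+16+22 = 92
Hub - N1 - N3 - N4 - N2 - Hub: 10+20+27+16+14 = 87
Hub - N1 - N4 - N2 - N3 - Hub: 10+12+16+24+25 = 87
Hub - N1 - N4 - N3 - N2 - Hub: 10+12+27+24+14 = 87
Hub - N2 - N1 - N3 - N4 - Hub: 14+4+20+27+22 = 87
Hub - N2 - N1 - N4 - N3 - Hub: 14+4+12+27+25 = 82
Hub - N2 - N3 - N1 - N4 - Hub: 14+24+20+12+22 = 92
Hub - N2 - N4 - N1 - N3 - Hub: 14+16+12+20+25 = 87
Hub - N3 - N1 - N2 - N4 - Hub: 25+20+4+16+22 = 87
Hub - N3 - N2 - N1 - N4 - Hub: 25+24+4+12+22 = 87
The minimum is 82.
One optimal route: Hub → N1 → N2 → N4 → N3 → Hub (or its reverse).

82 km — the shortest possible round trip.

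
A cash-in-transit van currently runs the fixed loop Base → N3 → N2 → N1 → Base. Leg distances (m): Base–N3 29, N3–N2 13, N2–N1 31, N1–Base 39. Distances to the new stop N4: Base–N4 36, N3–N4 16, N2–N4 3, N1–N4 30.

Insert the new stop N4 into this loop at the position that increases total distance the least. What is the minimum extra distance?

+2 m — insert N4 between N2 and N1.

Insertion cost between consecutive stops i–j is d(i,N4) + d(N4,j) − d(i,j):
  between Base and N3: 36 + 16 − 29 = 23
  between N3 and N2: 16 + 3 − 13 = 6
  between N2 and N1: 3 + 30 − 31 = 2
  between N1 and Base: 30 + 36 − 39 = 27
Cheapest insertion is between N2 and N1, adding 2.
New total = 112 + 2 = 114.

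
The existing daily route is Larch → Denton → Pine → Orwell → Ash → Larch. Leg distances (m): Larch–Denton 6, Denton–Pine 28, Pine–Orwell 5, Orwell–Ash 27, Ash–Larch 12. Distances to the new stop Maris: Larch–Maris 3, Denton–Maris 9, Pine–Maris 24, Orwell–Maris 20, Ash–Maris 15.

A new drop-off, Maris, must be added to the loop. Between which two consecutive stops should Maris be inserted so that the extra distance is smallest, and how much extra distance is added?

Insertion cost between consecutive stops i–j is d(i,Maris) + d(Maris,j) − d(i,j):
  between Larch and Denton: 3 + 9 − 6 = 6
  between Denton and Pine: 9 + 24 − 28 = 5
  between Pine and Orwell: 24 + 20 − 5 = 39
  between Orwell and Ash: 20 + 15 − 27 = 8
  between Ash and Larch: 15 + 3 − 12 = 6
Cheapest insertion is between Denton and Pine, adding 5.
New total = 78 + 5 = 83.

Minimum extra distance: 5 m, inserting Maris between Denton and Pine.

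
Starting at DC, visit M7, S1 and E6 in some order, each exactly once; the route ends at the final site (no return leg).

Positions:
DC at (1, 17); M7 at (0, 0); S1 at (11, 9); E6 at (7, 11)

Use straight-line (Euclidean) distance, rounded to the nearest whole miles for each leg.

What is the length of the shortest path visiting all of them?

26 miles — the minimum one-way total.

There are 3! = 6 possible orderings.
DC→M7→S1→E6: 17+14+4 = 35
DC→M7→E6→S1: 17+13+4 = 34
DC→S1→M7→E6: 13+14+13 = 40
DC→S1→E6→M7: 13+4+13 = 30
DC→E6→M7→S1: 8+13+14 = 35
DC→E6→S1→M7: 8+4+14 = 26
The minimum is 26.
One shortest path: DC → E6 → S1 → M7.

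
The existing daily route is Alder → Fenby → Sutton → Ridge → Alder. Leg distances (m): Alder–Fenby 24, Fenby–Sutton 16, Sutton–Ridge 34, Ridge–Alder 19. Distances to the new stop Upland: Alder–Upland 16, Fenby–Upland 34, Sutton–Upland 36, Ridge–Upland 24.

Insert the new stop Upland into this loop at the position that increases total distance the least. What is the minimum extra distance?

+21 m — insert Upland between Ridge and Alder.

Insertion cost between consecutive stops i–j is d(i,Upland) + d(Upland,j) − d(i,j):
  between Alder and Fenby: 16 + 34 − 24 = 26
  between Fenby and Sutton: 34 + 36 − 16 = 54
  between Sutton and Ridge: 36 + 24 − 34 = 26
  between Ridge and Alder: 24 + 16 − 19 = 21
Cheapest insertion is between Ridge and Alder, adding 21.
New total = 93 + 21 = 114.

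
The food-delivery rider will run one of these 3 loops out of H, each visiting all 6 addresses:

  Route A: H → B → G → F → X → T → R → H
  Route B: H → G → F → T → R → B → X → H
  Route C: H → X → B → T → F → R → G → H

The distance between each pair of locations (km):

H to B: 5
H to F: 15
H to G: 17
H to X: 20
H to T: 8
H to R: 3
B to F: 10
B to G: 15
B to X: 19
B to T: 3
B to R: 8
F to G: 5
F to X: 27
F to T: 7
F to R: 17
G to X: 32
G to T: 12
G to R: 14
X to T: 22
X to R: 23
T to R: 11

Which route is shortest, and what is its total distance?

87 km — Route B is the shortest.

Route A: 5 + 15 + 5 + 27 + 22 + 11 + 3 = 88
Route B: 17 + 5 + 7 + 11 + 8 + 19 + 20 = 87
Route C: 20 + 19 + 3 + 7 + 17 + 14 + 17 = 97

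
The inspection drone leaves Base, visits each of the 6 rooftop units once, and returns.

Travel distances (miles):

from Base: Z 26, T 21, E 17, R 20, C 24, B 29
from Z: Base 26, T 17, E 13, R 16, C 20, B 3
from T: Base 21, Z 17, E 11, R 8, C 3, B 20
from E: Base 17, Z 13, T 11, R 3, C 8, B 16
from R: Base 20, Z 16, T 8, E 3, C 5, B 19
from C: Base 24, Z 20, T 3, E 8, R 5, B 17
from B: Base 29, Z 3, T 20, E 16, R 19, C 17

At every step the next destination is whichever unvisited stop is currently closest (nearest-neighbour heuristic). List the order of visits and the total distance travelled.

Base → [E:17 / R:20 / T:21 / C:24 / Z:26 / B:29] → E (17)
E → [R:3 / C:8 / T:11 / Z:13 / B:16] → R (3)
R → [C:5 / T:8 / Z:16 / B:19] → C (5)
C → [T:3 / B:17 / Z:20] → T (3)
T → [Z:17 / B:20] → Z (17)
Z → [B:3] → B (3)
Return B→Base: 29.
Total = 17 + 3 + 5 + 3 + 17 + 3 + 29 = 77.

Total distance 77 miles via the nearest-neighbour route Base → E → R → C → T → Z → B → Base.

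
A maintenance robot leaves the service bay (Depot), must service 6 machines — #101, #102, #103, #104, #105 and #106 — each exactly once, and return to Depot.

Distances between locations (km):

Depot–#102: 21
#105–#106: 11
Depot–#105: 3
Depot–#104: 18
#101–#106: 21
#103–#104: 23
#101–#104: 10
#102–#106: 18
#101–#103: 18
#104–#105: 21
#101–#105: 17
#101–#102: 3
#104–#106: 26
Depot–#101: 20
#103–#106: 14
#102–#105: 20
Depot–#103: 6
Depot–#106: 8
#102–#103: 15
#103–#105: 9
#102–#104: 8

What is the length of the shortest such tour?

There are 360 distinct closed tours to check (reversals are equivalent).
Depot-#101-#102-#103-#104-#105-#106-Depot: 20+3+15+23+21+11+8 = 101
Depot-#101-#102-#103-#104-#106-#105-Depot: 20+3+15+23+26+11+3 = 101
Depot-#101-#102-#103-#105-#104-#106-Depot: 20+3+15+9+21+26+8 = 102
Depot-#101-#102-#103-#105-#106-#104-Depot: 20+3+15+9+11+26+18 = 102
Depot-#101-#102-#103-#106-#104-#105-Depot: 20+3+15+14+26+21+3 = 102
Depot-#101-#102-#103-#106-#105-#104-Depot: 20+3+15+14+11+21+18 = 102
Depot-#101-#102-#104-#103-#105-#106-Depot: 20+3+8+23+9+11+8 = 82
Depot-#101-#102-#104-#103-#106-#105-Depot: 20+3+8+23+14+11+3 = 82
… (352 more)
Depot-#103-#101-#104-#102-#106-#105-Depot: 6+18+10+8+18+11+3 = 74  ← best
The minimum is 74.
One optimal route: Depot → #103 → #101 → #104 → #102 → #106 → #105 → Depot (or its reverse).

Minimum total distance: 74 km.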